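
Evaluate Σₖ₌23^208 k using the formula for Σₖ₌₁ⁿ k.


Σₖ₌23^208 k = Σₖ₌₁^208 k − Σₖ₌₁^22 k
= 208·209/2 − 22·23/2
= 21736 − 253 = 21483

Σk = 21483


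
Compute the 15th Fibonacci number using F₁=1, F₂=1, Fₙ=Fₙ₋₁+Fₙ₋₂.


Fibonacci sequence: 1, 1, 2, 3, 5, 8, 13, 21, 34, 55, 89, ...
F(15) = 610

F(15) = 610


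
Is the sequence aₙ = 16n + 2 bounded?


aₙ = 16n + 2 → as n→∞, aₙ→∞
No finite upper bound exists
The sequence is UNBOUNDED

Unbounded (aₙ → ∞ as n → ∞)


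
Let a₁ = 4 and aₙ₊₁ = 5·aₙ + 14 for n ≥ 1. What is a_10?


Computing step by step:
a_1 = 4
a_2 = 34
a_3 = 184
a_4 = 934
a_5 = 4684
a_6 = 23434
a_7 = 117184
a_8 = 585934
a_9 = 2929684
a_10 = 14648434


a_10 = 14648434


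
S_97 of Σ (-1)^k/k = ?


S = -1 + 1/2 - 1/3 + 1/4 - 1/5 + 1/6 - 1/7 + 1/8 ± ...
= -0.6983
(Full series converges to -ln(2) ≈ -0.6931)

S_97 = -0.6983


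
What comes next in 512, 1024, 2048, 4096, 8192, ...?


Pattern: powers of 2: 2ⁿ
Terms: 512, 1024, 2048, 4096, 8192
Next term = 16384

Next term = 16384


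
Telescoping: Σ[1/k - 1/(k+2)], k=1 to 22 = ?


Telescoping with gap 2: two head and two tail terms survive.
= (1 + 1/2) - (1/23 + 1/24)
= 3/2 - 1/23 - 1/24 = 781/552

Sum = 781/552


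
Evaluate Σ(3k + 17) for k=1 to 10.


Σ(3k+17) = 3·Σk + 17·n
= 3·55 + 17·10
= 165 + 170 = 335

Σ = 335


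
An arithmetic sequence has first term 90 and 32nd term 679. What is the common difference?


d = (aₙ - a₁)/(n-1)
= (679 - 90)/(32-1)
= 589/31 = 19

d = 19


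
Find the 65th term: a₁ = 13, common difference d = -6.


aₙ = a₁ + (n-1)d
= 13 + (65-1)×-6
= 13 - 384
= -371

a_65 = -371


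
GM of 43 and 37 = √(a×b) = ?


GM = √(43×37) = √1591 = 39.8873

GM = 39.8873


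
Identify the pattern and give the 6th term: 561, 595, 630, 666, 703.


Pattern: triangular numbers: n(n+1)/2
Terms: 561, 595, 630, 666, 703
Next term = 741

Next term = 741


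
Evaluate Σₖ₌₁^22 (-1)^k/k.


S = -1 + 1/2 - 1/3 + 1/4 - 1/5 + 1/6 - 1/7 + 1/8 ± ...
= -0.6709
(Full series converges to -ln(2) ≈ -0.6931)

S_22 = -0.6709


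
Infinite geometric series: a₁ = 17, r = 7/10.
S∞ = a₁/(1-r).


S∞ = a₁/(1-r) = 17/(1 - 7/10)
= 17/(3/10)
= 170/3

S∞ = 170/3


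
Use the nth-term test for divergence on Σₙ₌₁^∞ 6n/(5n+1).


lim(n→∞) 6n/(5n+1) = 6/5 = 6/5  (divide numerator and denominator by n)
lim aₙ = 6/5 ≠ 0 → series DIVERGES

Diverges (lim aₙ = 6/5 ≠ 0)


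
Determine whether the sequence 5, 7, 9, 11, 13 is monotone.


Differences: 2, 2, 2, 2
All differences > 0 → strictly INCREASING

Monotonically increasing


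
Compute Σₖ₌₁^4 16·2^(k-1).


Sₙ = 16×(2^4 - 1)/(2 - 1)
= 16×(16 - 1)/1
= 16×15/1
= 240

S_4 = 240


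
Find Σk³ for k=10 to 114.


Σₖ₌10^114 k³ = [114·115/2]² − [9·10/2]²
= 42968025 − 2025 = 42966000

Σk³ = 42966000


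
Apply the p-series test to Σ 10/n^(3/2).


p-series test: Σ c/n^p converges if p > 1, diverges if p ≤ 1 (constant c > 0 doesn't affect convergence).
p = 3/2
3/2 > 1 → CONVERGES

Converges (p = 3/2 > 1)


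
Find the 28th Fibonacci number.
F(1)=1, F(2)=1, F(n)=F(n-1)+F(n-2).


Fibonacci sequence: 1, 1, 2, 3, 5, 8, 13, 21, 34, 55, 89, ...
F(28) = 317811

F(28) = 317811


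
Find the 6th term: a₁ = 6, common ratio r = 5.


aₙ = a₁·r^(n-1)
= 6×5^5
= 6×3125
= 18750

a_6 = 18750


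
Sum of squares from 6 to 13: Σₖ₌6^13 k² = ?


Σₖ₌6^13 k² = Σₖ₌₁^13 k² − Σₖ₌₁^5 k²
= 13·14·27/6 − 5·6·11/6
= 819 − 55 = 764

Σk² = 764


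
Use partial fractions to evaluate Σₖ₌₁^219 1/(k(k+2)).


1/(k(k+2)) = (1/2)·(1/k - 1/(k+2)) (partial fractions)
Telescoping: Σ = (1/2)·(1 + 1/2 - 1/220 - 1/221) = 72489/97240

Sum = 72489/97240


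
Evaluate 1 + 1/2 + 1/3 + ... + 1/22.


H_22 = 1/1 + 1/2 + 1/3 + ... + 1/22
= 19093197/5173168
≈ 3.6908

H_22 = 19093197/5173168 ≈ 3.6908


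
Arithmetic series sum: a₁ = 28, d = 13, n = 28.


aₙ = 28 + (28-1)×13 = 379
Sₙ = n(a₁+aₙ)/2 = 28×(28+379)/2
= 28×407/2 = 5698

S_28 = 5698


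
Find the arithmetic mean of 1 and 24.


AM = (1 + 24)/2 = 25/2 = 12.5

AM = 12.5


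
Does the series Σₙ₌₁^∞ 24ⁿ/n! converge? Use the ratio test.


aₙ = 24^n/n!
a_{n+1}/aₙ = 24^(n+1)/(n+1)! × n!/24^n
= 24/(n+1)
L = lim(n→∞) 24/(n+1) = 0
L < 1 → series CONVERGES

Converges (ratio test: L = 0 < 1)


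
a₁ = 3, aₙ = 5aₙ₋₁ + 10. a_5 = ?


Computing step by step:
a_1 = 3
a_2 = 25
a_3 = 135
a_4 = 685
a_5 = 3435


a_5 = 3435


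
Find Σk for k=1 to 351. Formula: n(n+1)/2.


n(n+1)/2 = 351×352/2 = 123552/2 = 61776

Σk = 61776


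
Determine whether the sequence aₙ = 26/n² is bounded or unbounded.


a₁ = 26, a₂ = 26/4, a₃ = 26/9, ...
0 < aₙ ≤ 26 for all n ≥ 1
The sequence IS bounded

Bounded (0 < aₙ ≤ 26)


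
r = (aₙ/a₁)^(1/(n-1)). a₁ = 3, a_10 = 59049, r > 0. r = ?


r^(n-1) = aₙ/a₁
r^9 = 59049/3 = 19683
r = 19683^(1/9)
= 3

r = 3


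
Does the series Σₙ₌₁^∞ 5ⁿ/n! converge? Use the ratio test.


aₙ = 5^n/n!
a_{n+1}/aₙ = 5^(n+1)/(n+1)! × n!/5^n
= 5/(n+1)
L = lim(n→∞) 5/(n+1) = 0
L < 1 → series CONVERGES

Converges (ratio test: L = 0 < 1)


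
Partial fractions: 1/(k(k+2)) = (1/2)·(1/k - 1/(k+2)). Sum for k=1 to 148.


1/(k(k+2)) = (1/2)·(1/k - 1/(k+2)) (partial fractions)
Telescoping: Σ = (1/2)·(1 + 1/2 - 1/149 - 1/150) = 16613/22350

Sum = 16613/22350


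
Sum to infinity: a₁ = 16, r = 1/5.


S∞ = a₁/(1-r) = 16/(1 - 1/5)
= 16/(4/5)
= 20

S∞ = 20


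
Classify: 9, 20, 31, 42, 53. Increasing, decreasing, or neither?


Differences: 11, 11, 11, 11
All differences > 0 → strictly INCREASING

Monotonically increasing


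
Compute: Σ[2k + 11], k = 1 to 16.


Σ(2k+11) = 2·Σk + 11·n
= 2·136 + 11·16
= 272 + 176 = 448

Σ = 448


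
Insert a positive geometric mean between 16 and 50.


GM = √(16×50) = √800 = 28.2843

GM = 28.2843


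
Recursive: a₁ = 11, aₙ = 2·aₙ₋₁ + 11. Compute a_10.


Computing step by step:
a_1 = 11
a_2 = 33
a_3 = 77
a_4 = 165
a_5 = 341
a_6 = 693
a_7 = 1397
a_8 = 2805
a_9 = 5621
a_10 = 11253


a_10 = 11253


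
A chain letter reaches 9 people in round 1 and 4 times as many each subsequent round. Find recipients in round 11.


aₙ = a₁·r^(n-1)
= 9×4^10
= 9×1048576
= 9437184

a_11 = 9437184


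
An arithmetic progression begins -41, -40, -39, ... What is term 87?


aₙ = a₁ + (n-1)d
= -41 + (87-1)×1
= -41 + 86
= 45

a_87 = 45


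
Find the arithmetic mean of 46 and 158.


AM = (46 + 158)/2 = 204/2 = 102

AM = 102


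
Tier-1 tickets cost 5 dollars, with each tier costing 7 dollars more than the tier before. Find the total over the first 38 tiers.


aₙ = 5 + (38-1)×7 = 264
Sₙ = n(a₁+aₙ)/2 = 38×(5+264)/2
= 38×269/2 = 5111

S_38 = 5111


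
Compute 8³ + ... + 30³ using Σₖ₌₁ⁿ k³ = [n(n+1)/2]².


Σₖ₌8^30 k³ = [30·31/2]² − [7·8/2]²
= 216225 − 784 = 215441

Σk³ = 215441


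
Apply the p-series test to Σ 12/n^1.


p-series test: Σ c/n^p converges if p > 1, diverges if p ≤ 1 (constant c > 0 doesn't affect convergence).
p = 1
1 ≤ 1 → DIVERGES

Diverges (p = 1 ≤ 1)


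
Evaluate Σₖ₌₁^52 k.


n(n+1)/2 = 52×53/2 = 2756/2 = 1378

Σk = 1378


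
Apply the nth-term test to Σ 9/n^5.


lim(n→∞) 9/n^5 = 0
lim aₙ = 0 → nth-term test is INCONCLUSIVE
(Need other tests; this is actually a convergent p-series with p=5 > 1)

Inconclusive (lim aₙ = 0; need another test)


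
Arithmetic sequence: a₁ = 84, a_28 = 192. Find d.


d = (aₙ - a₁)/(n-1)
= (192 - 84)/(28-1)
= 108/27 = 4

d = 4


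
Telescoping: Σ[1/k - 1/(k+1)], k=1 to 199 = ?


Telescoping: adjacent terms cancel.
= 1/1 - 1/200
= 1 - 1/200 = 199/200

Sum = 199/200


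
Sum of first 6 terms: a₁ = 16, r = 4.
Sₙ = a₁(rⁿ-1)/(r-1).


Sₙ = 16×(4^6 - 1)/(4 - 1)
= 16×(4096 - 1)/3
= 16×4095/3
= 21840

S_6 = 21840


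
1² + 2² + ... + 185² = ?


n = 185
n(n+1)(2n+1)/6 = 185×186×371/6
= 12766110/6 = 2127685

Σk² = 2127685


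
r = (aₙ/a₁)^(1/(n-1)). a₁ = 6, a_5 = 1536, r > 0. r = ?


r^(n-1) = aₙ/a₁
r^4 = 1536/6 = 256
r = 256^(1/4)
= ±4; taking r > 0 gives r = 4

r = 4


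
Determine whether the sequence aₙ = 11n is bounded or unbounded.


aₙ = 11n → as n→∞, aₙ→∞
No finite upper bound exists
The sequence is UNBOUNDED

Unbounded (aₙ → ∞ as n → ∞)


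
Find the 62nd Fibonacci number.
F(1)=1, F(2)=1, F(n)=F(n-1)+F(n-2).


Fibonacci sequence: 1, 1, 2, 3, 5, 8, 13, 21, 34, 55, 89, ...
F(62) = 4052739537881

F(62) = 4052739537881


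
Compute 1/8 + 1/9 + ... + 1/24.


Σₖ₌8^24 1/k = 1/8 + 1/9 + 1/10 + ... + 1/24
= 2111531243/1784742960
≈ 1.1831

Sum = 2111531243/1784742960 ≈ 1.1831


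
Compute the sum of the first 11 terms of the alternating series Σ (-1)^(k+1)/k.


S = 1 - 1/2 + 1/3 - 1/4 + 1/5 - 1/6 + 1/7 - 1/8 ± ...
= 0.7365
(Full series converges to +ln(2) ≈ +0.6931)

S_11 = 0.7365


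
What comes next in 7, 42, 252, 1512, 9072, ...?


Pattern: geometric (r=6)
Terms: 7, 42, 252, 1512, 9072
Next term = 54432

Next term = 54432


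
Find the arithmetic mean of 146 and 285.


AM = (146 + 285)/2 = 431/2 = 215.5

AM = 215.5


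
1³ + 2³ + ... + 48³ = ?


n(n+1)/2 = 48×49/2 = 1176
Σk³ = 1176² = 1382976

Σk³ = 1382976


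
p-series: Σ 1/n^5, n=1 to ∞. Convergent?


p-series test: Σ c/n^p converges if p > 1, diverges if p ≤ 1 (constant c > 0 doesn't affect convergence).
p = 5
5 > 1 → CONVERGES

Converges (p = 5 > 1)


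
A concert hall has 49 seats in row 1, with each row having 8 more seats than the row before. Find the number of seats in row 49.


aₙ = a₁ + (n-1)d
= 49 + (49-1)×8
= 49 + 384
= 433

a_49 = 433


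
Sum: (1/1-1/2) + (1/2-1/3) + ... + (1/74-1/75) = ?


Telescoping: adjacent terms cancel.
= 1/1 - 1/75
= 1 - 1/75 = 74/75

Sum = 74/75


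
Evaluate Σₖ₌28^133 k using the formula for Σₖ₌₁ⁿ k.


Σₖ₌28^133 k = Σₖ₌₁^133 k − Σₖ₌₁^27 k
= 133·134/2 − 27·28/2
= 8911 − 378 = 8533

Σk = 8533


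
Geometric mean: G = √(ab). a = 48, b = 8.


GM = √(48×8) = √384 = 19.5959

GM = 19.5959


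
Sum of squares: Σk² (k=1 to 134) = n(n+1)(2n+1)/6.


n = 134
n(n+1)(2n+1)/6 = 134×135×269/6
= 4866210/6 = 811035

Σk² = 811035


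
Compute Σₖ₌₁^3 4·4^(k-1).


Sₙ = 4×(4^3 - 1)/(4 - 1)
= 4×(64 - 1)/3
= 4×63/3
= 84

S_3 = 84


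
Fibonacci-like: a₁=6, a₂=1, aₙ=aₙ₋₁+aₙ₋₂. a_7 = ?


Computing iteratively: 6, 1, 7, 8, 15, 23, 38
a_7 = 38

a_7 = 38


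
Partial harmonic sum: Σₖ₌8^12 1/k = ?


Σₖ₌8^12 1/k = 1/8 + 1/9 + 1/10 + 1/11 + 1/12
= 2021/3960
≈ 0.5104

Sum = 2021/3960 ≈ 0.5104


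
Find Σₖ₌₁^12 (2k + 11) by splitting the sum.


Σ(2k+11) = 2·Σk + 11·n
= 2·78 + 11·12
= 156 + 132 = 288

Σ = 288


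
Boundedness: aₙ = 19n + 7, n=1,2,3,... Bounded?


aₙ = 19n + 7 → as n→∞, aₙ→∞
No finite upper bound exists
The sequence is UNBOUNDED

Unbounded (aₙ → ∞ as n → ∞)


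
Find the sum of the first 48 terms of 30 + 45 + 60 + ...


aₙ = 30 + (48-1)×15 = 735
Sₙ = n(a₁+aₙ)/2 = 48×(30+735)/2
= 48×765/2 = 18360

S_48 = 18360


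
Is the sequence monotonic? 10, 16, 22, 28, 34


Differences: 6, 6, 6, 6
All differences > 0 → strictly INCREASING

Monotonically increasing


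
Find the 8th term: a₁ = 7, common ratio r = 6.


aₙ = a₁·r^(n-1)
= 7×6^7
= 7×279936
= 1959552

a_8 = 1959552


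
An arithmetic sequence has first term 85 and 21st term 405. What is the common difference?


d = (aₙ - a₁)/(n-1)
= (405 - 85)/(21-1)
= 320/20 = 16

d = 16


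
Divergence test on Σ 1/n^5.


lim(n→∞) 1/n^5 = 0
lim aₙ = 0 → nth-term test is INCONCLUSIVE
(Need other tests; this is actually a convergent p-series with p=5 > 1)

Inconclusive (lim aₙ = 0; need another test)


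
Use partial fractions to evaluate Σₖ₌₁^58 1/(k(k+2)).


1/(k(k+2)) = (1/2)·(1/k - 1/(k+2)) (partial fractions)
Telescoping: Σ = (1/2)·(1 + 1/2 - 1/59 - 1/60) = 5191/7080

Sum = 5191/7080


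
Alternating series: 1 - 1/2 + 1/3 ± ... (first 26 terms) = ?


S = 1 - 1/2 + 1/3 - 1/4 + 1/5 - 1/6 + 1/7 - 1/8 ± ...
= 0.6743
(Full series converges to +ln(2) ≈ +0.6931)

S_26 = 0.6743


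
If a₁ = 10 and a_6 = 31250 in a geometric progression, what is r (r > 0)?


r^(n-1) = aₙ/a₁
r^5 = 31250/10 = 3125
r = 3125^(1/5)
= 5

r = 5


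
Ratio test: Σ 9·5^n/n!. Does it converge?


aₙ = 9·5^n/n!
a_{n+1}/aₙ = 5^(n+1)/(n+1)! × n!/5^n  (constant 9 cancels)
= 5/(n+1)
L = lim(n→∞) 5/(n+1) = 0
L < 1 → series CONVERGES

Converges (ratio test: L = 0 < 1)


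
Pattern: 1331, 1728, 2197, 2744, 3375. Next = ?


Pattern: perfect cubes: n³
Terms: 1331, 1728, 2197, 2744, 3375
Next term = 4096

Next term = 4096


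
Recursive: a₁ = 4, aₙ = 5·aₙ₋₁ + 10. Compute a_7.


Computing step by step:
a_1 = 4
a_2 = 30
a_3 = 160
a_4 = 810
a_5 = 4060
a_6 = 20310
a_7 = 101560


a_7 = 101560


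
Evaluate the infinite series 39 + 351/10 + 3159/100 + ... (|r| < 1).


S∞ = a₁/(1-r) = 39/(1 - 9/10)
= 39/(1/10)
= 390

S∞ = 390


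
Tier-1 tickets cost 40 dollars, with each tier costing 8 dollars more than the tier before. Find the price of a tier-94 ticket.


aₙ = a₁ + (n-1)d
= 40 + (94-1)×8
= 40 + 744
= 784

a_94 = 784


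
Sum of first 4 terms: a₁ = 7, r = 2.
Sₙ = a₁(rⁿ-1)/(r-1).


Sₙ = 7×(2^4 - 1)/(2 - 1)
= 7×(16 - 1)/1
= 7×15/1
= 105

S_4 = 105


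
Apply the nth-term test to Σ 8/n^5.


lim(n→∞) 8/n^5 = 0
lim aₙ = 0 → nth-term test is INCONCLUSIVE
(Need other tests; this is actually a convergent p-series with p=5 > 1)

Inconclusive (lim aₙ = 0; need another test)


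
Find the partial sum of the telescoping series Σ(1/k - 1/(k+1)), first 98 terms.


Telescoping: adjacent terms cancel.
= 1/1 - 1/99
= 1 - 1/99 = 98/99

Sum = 98/99


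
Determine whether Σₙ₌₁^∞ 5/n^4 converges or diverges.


p-series test: Σ c/n^p converges if p > 1, diverges if p ≤ 1 (constant c > 0 doesn't affect convergence).
p = 4
4 > 1 → CONVERGES

Converges (p = 4 > 1)


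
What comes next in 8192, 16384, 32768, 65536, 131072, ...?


Pattern: powers of 2: 2ⁿ
Terms: 8192, 16384, 32768, 65536, 131072
Next term = 262144

Next term = 262144


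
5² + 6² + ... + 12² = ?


Σₖ₌5^12 k² = Σₖ₌₁^12 k² − Σₖ₌₁^4 k²
= 12·13·25/6 − 4·5·9/6
= 650 − 30 = 620

Σk² = 620


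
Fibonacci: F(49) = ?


Fibonacci sequence: 1, 1, 2, 3, 5, 8, 13, 21, 34, 55, 89, ...
F(49) = 7778742049

F(49) = 7778742049


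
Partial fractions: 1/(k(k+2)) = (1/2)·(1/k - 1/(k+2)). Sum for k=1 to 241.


1/(k(k+2)) = (1/2)·(1/k - 1/(k+2)) (partial fractions)
Telescoping: Σ = (1/2)·(1 + 1/2 - 1/242 - 1/243) = 21931/29403

Sum = 21931/29403


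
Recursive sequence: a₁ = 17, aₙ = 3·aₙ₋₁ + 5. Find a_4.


Computing step by step:
a_1 = 17
a_2 = 56
a_3 = 173
a_4 = 524


a_4 = 524


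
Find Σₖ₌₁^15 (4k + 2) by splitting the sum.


Σ(4k+2) = 4·Σk + 2·n
= 4·120 + 2·15
= 480 + 30 = 510

Σ = 510


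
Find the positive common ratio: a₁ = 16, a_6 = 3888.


r^(n-1) = aₙ/a₁
r^5 = 3888/16 = 243
r = 243^(1/5)
= 3

r = 3


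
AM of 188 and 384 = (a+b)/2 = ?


AM = (188 + 384)/2 = 572/2 = 286

AM = 286


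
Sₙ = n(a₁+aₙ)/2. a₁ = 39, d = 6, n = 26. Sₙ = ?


aₙ = 39 + (26-1)×6 = 189
Sₙ = n(a₁+aₙ)/2 = 26×(39+189)/2
= 26×228/2 = 2964

S_26 = 2964


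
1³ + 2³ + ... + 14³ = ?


n(n+1)/2 = 14×15/2 = 105
Σk³ = 105² = 11025

Σk³ = 11025


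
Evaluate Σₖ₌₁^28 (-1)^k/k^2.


S = -1 + 1/4 - 1/9 + 1/16 - 1/25 + 1/36 - 1/49 + 1/64 ± ...
= -0.8219
(Full series converges to -π²/12 ≈ -0.8225)

S_28 = -0.8219


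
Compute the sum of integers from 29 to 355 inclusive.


Σₖ₌29^355 k = Σₖ₌₁^355 k − Σₖ₌₁^28 k
= 355·356/2 − 28·29/2
= 63190 − 406 = 62784

Σk = 62784


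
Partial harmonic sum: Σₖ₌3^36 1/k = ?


Σₖ₌3^36 1/k = 1/3 + 1/4 + 1/5 + ... + 1/36
= 35110531858309/13127595717600
≈ 2.6746

Sum = 35110531858309/13127595717600 ≈ 2.6746


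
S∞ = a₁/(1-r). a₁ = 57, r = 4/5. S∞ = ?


S∞ = a₁/(1-r) = 57/(1 - 4/5)
= 57/(1/5)
= 285

S∞ = 285


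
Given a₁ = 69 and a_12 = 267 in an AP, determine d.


d = (aₙ - a₁)/(n-1)
= (267 - 69)/(12-1)
= 198/11 = 18

d = 18


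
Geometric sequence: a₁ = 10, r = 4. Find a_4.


aₙ = a₁·r^(n-1)
= 10×4^3
= 10×64
= 640

a_4 = 640


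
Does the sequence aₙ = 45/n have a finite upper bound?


a₁ = 45, a₂ = 45/2, a₃ = 45/3, ...
0 < aₙ ≤ 45 for all n ≥ 1
Lower bound: 0, Upper bound: 45
The sequence IS bounded

Bounded (0 < aₙ ≤ 45)


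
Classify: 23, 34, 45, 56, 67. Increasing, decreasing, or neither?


Differences: 11, 11, 11, 11
All differences > 0 → strictly INCREASING

Monotonically increasing


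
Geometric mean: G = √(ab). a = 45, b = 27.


GM = √(45×27) = √1215 = 34.8569

GM = 34.8569


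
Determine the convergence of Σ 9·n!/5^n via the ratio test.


aₙ = 9·n!/5^n
a_{n+1}/aₙ = (n+1)!/5^(n+1) × 5^n/n!  (constant 9 cancels)
= (n+1)/5
L = lim(n→∞) (n+1)/5 = ∞
L > 1 → series DIVERGES

Diverges (ratio test: L = ∞ > 1)


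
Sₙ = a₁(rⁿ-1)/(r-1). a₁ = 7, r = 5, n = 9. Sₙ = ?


Sₙ = 7×(5^9 - 1)/(5 - 1)
= 7×(1953125 - 1)/4
= 7×1953124/4
= 3417967

S_9 = 3417967


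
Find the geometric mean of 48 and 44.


GM = √(48×44) = √2112 = 45.9565

GM = 45.9565


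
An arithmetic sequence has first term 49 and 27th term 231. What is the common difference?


d = (aₙ - a₁)/(n-1)
= (231 - 49)/(27-1)
= 182/26 = 7

d = 7


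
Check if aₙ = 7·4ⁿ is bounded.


aₙ = 7·4ⁿ → as n→∞, aₙ→∞ (since base 4 > 1)
No finite upper bound exists
The sequence is UNBOUNDED

Unbounded (aₙ → ∞ as n → ∞)


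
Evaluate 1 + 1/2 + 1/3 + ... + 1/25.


H_25 = 1/1 + 1/2 + 1/3 + ... + 1/25
= 34052522467/8923714800
≈ 3.816

H_25 = 34052522467/8923714800 ≈ 3.816


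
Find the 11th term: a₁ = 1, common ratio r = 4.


aₙ = a₁·r^(n-1)
= 1×4^10
= 1×1048576
= 1048576

a_11 = 1048576


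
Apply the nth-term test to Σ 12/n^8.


lim(n→∞) 12/n^8 = 0
lim aₙ = 0 → nth-term test is INCONCLUSIVE
(Need other tests; this is actually a convergent p-series with p=8 > 1)

Inconclusive (lim aₙ = 0; need another test)


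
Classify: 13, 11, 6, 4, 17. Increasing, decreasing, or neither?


Differences: -2, -5, -2, 13
Difference at position 4 is +13 (> 0) but position 1 is -2 (< 0) — sequence both rises and falls
→ NOT monotonic

Not monotonic


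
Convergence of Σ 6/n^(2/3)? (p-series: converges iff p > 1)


p-series test: Σ c/n^p converges if p > 1, diverges if p ≤ 1 (constant c > 0 doesn't affect convergence).
p = 2/3
2/3 ≤ 1 → DIVERGES

Diverges (p = 2/3 ≤ 1)


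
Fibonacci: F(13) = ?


Fibonacci sequence: 1, 1, 2, 3, 5, 8, 13, 21, 34, 55, 89, ...
F(13) = 233

F(13) = 233


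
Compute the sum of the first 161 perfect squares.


n = 161
n(n+1)(2n+1)/6 = 161×162×323/6
= 8424486/6 = 1404081

Σk² = 1404081


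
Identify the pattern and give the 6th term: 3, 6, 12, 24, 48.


Pattern: geometric (r=2)
Terms: 3, 6, 12, 24, 48
Next term = 96

Next term = 96


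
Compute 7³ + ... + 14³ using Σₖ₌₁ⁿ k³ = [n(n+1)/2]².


Σₖ₌7^14 k³ = [14·15/2]² − [6·7/2]²
= 11025 − 441 = 10584

Σk³ = 10584


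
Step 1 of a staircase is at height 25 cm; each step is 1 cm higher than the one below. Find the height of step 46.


aₙ = a₁ + (n-1)d
= 25 + (46-1)×1
= 25 + 45
= 70

a_46 = 70


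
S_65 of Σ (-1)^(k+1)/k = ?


S = 1 - 1/2 + 1/3 - 1/4 + 1/5 - 1/6 + 1/7 - 1/8 ± ...
= 0.7008
(Full series converges to +ln(2) ≈ +0.6931)

S_65 = 0.7008


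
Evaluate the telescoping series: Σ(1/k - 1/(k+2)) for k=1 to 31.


Telescoping with gap 2: two head and two tail terms survive.
= (1 + 1/2) - (1/32 + 1/33)
= 3/2 - 1/32 - 1/33 = 1519/1056

Sum = 1519/1056


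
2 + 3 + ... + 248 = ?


Σₖ₌2^248 k = Σₖ₌₁^248 k − Σₖ₌₁^1 k
= 248·249/2 − 1·2/2
= 30876 − 1 = 30875

Σk = 30875


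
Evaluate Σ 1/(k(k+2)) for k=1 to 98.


1/(k(k+2)) = (1/2)·(1/k - 1/(k+2)) (partial fractions)
Telescoping: Σ = (1/2)·(1 + 1/2 - 1/99 - 1/100) = 14651/19800

Sum = 14651/19800


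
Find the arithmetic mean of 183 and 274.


AM = (183 + 274)/2 = 457/2 = 228.5

AM = 228.5


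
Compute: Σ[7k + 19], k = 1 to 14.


Σ(7k+19) = 7·Σk + 19·n
= 7·105 + 19·14
= 735 + 266 = 1001

Σ = 1001


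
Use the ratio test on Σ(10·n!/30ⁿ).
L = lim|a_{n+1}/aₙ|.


aₙ = 10·n!/30^n
a_{n+1}/aₙ = (n+1)!/30^(n+1) × 30^n/n!  (constant 10 cancels)
= (n+1)/30
L = lim(n→∞) (n+1)/30 = ∞
L > 1 → series DIVERGES

Diverges (ratio test: L = ∞ > 1)


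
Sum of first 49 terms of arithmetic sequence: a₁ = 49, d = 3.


aₙ = 49 + (49-1)×3 = 193
Sₙ = n(a₁+aₙ)/2 = 49×(49+193)/2
= 49×242/2 = 5929

S_49 = 5929


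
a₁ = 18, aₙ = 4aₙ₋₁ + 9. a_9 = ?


Computing step by step:
a_1 = 18
a_2 = 81
a_3 = 333
a_4 = 1341
a_5 = 5373
a_6 = 21501
a_7 = 86013
a_8 = 344061
a_9 = 1376253


a_9 = 1376253


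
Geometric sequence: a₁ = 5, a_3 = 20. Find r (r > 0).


r^(n-1) = aₙ/a₁
r^2 = 20/5 = 4
r = 4^(1/2)
= ±2; taking r > 0 gives r = 2

r = 2


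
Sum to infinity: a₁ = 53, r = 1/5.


S∞ = a₁/(1-r) = 53/(1 - 1/5)
= 53/(4/5)
= 265/4

S∞ = 265/4


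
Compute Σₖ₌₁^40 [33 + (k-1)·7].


aₙ = 33 + (40-1)×7 = 306
Sₙ = n(a₁+aₙ)/2 = 40×(33+306)/2
= 40×339/2 = 6780

S_40 = 6780


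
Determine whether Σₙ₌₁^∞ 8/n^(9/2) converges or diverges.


p-series test: Σ c/n^p converges if p > 1, diverges if p ≤ 1 (constant c > 0 doesn't affect convergence).
p = 9/2
9/2 > 1 → CONVERGES

Converges (p = 9/2 > 1)


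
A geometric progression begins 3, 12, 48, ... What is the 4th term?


aₙ = a₁·r^(n-1)
= 3×4^3
= 3×64
= 192

a_4 = 192


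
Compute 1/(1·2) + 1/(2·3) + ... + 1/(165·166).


1/(k(k+1)) = 1/k - 1/(k+1) (partial fractions)
Telescoping: Σ = 1 - 1/166 = 165/166

Sum = 165/166


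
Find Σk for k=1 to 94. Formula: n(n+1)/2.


n(n+1)/2 = 94×95/2 = 8930/2 = 4465

Σk = 4465


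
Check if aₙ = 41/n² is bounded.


a₁ = 41, a₂ = 41/4, a₃ = 41/9, ...
0 < aₙ ≤ 41 for all n ≥ 1
The sequence IS bounded

Bounded (0 < aₙ ≤ 41)


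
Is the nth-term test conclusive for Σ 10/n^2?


lim(n→∞) 10/n^2 = 0
lim aₙ = 0 → nth-term test is INCONCLUSIVE
(Need other tests; this is actually a convergent p-series with p=2 > 1)

Inconclusive (lim aₙ = 0; need another test)


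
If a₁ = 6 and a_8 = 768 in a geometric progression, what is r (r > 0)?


r^(n-1) = aₙ/a₁
r^7 = 768/6 = 128
r = 128^(1/7)
= 2

r = 2


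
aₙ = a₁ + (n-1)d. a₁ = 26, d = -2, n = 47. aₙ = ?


aₙ = a₁ + (n-1)d
= 26 + (47-1)×-2
= 26 - 92
= -66

a_47 = -66


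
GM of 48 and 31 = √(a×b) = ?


GM = √(48×31) = √1488 = 38.5746

GM = 38.5746


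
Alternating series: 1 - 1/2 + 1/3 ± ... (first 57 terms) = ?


S = 1 - 1/2 + 1/3 - 1/4 + 1/5 - 1/6 + 1/7 - 1/8 ± ...
= 0.7018
(Full series converges to +ln(2) ≈ +0.6931)

S_57 = 0.7018


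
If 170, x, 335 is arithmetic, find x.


AM = (170 + 335)/2 = 505/2 = 252.5

AM = 252.5


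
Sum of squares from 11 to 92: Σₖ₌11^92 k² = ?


Σₖ₌11^92 k² = Σₖ₌₁^92 k² − Σₖ₌₁^10 k²
= 92·93·185/6 − 10·11·21/6
= 263810 − 385 = 263425

Σk² = 263425


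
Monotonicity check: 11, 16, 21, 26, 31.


Differences: 5, 5, 5, 5
All differences > 0 → strictly INCREASING

Monotonically increasing


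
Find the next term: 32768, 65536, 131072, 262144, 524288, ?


Pattern: powers of 2: 2ⁿ
Terms: 32768, 65536, 131072, 262144, 524288
Next term = 1048576

Next term = 1048576


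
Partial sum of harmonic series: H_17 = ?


H_17 = 1/1 + 1/2 + 1/3 + ... + 1/17
= 42142223/12252240
≈ 3.4396

H_17 = 42142223/12252240 ≈ 3.4396


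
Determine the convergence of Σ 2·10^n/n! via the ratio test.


aₙ = 2·10^n/n!
a_{n+1}/aₙ = 10^(n+1)/(n+1)! × n!/10^n  (constant 2 cancels)
= 10/(n+1)
L = lim(n→∞) 10/(n+1) = 0
L < 1 → series CONVERGES

Converges (ratio test: L = 0 < 1)


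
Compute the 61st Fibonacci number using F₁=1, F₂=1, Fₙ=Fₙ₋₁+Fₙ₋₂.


Fibonacci sequence: 1, 1, 2, 3, 5, 8, 13, 21, 34, 55, 89, ...
F(61) = 2504730781961

F(61) = 2504730781961


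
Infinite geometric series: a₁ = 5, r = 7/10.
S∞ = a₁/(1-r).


S∞ = a₁/(1-r) = 5/(1 - 7/10)
= 5/(3/10)
= 50/3

S∞ = 50/3


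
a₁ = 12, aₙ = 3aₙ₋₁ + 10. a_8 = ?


Computing step by step:
a_1 = 12
a_2 = 46
a_3 = 148
a_4 = 454
a_5 = 1372
a_6 = 4126
a_7 = 12388
a_8 = 37174


a_8 = 37174


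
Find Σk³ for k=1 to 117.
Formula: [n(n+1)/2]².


n(n+1)/2 = 117×118/2 = 6903
Σk³ = 6903² = 47651409

Σk³ = 47651409


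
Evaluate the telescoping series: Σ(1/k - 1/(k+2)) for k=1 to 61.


Telescoping with gap 2: two head and two tail terms survive.
= (1 + 1/2) - (1/62 + 1/63)
= 3/2 - 1/62 - 1/63 = 2867/1953

Sum = 2867/1953


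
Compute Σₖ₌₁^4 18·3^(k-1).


Sₙ = 18×(3^4 - 1)/(3 - 1)
= 18×(81 - 1)/2
= 18×80/2
= 720

S_4 = 720


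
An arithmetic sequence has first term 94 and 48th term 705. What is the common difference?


d = (aₙ - a₁)/(n-1)
= (705 - 94)/(48-1)
= 611/47 = 13

d = 13


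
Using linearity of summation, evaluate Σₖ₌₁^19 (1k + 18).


Σ(1k+18) = 1·Σk + 18·n
= 1·190 + 18·19
= 190 + 342 = 532

Σ = 532


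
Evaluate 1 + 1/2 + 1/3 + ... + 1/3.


H_3 = 1/1 + 1/2 + 1/3
= 11/6
≈ 1.8333

H_3 = 11/6 ≈ 1.8333


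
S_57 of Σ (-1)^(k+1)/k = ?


S = 1 - 1/2 + 1/3 - 1/4 + 1/5 - 1/6 + 1/7 - 1/8 ± ...
= 0.7018
(Full series converges to +ln(2) ≈ +0.6931)

S_57 = 0.7018


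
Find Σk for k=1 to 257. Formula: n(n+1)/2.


n(n+1)/2 = 257×258/2 = 66306/2 = 33153

Σk = 33153


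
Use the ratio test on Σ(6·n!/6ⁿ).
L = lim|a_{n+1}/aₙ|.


aₙ = 6·n!/6^n
a_{n+1}/aₙ = (n+1)!/6^(n+1) × 6^n/n!  (constant 6 cancels)
= (n+1)/6
L = lim(n→∞) (n+1)/6 = ∞
L > 1 → series DIVERGES

Diverges (ratio test: L = ∞ > 1)


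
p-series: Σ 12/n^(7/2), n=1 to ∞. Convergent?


p-series test: Σ c/n^p converges if p > 1, diverges if p ≤ 1 (constant c > 0 doesn't affect convergence).
p = 7/2
7/2 > 1 → CONVERGES

Converges (p = 7/2 > 1)


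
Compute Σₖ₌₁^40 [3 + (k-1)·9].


aₙ = 3 + (40-1)×9 = 354
Sₙ = n(a₁+aₙ)/2 = 40×(3+354)/2
= 40×357/2 = 7140

S_40 = 7140


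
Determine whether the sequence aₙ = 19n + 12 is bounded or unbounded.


aₙ = 19n + 12 → as n→∞, aₙ→∞
No finite upper bound exists
The sequence is UNBOUNDED

Unbounded (aₙ → ∞ as n → ∞)


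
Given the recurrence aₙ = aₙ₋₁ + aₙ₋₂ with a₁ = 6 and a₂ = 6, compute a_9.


Computing iteratively: 6, 6, 12, 18, 30, 48, 78, 126, 204
a_9 = 204

a_9 = 204


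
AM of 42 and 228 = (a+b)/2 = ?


AM = (42 + 228)/2 = 270/2 = 135

AM = 135


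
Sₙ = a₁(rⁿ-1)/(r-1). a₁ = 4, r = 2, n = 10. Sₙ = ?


Sₙ = 4×(2^10 - 1)/(2 - 1)
= 4×(1024 - 1)/1
= 4×1023/1
= 4092

S_10 = 4092


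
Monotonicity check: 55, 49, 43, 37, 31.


Differences: -6, -6, -6, -6
All differences < 0 → strictly DECREASING

Monotonically decreasing


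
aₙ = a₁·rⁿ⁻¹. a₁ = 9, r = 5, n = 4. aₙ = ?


aₙ = a₁·r^(n-1)
= 9×5^3
= 9×125
= 1125

a_4 = 1125


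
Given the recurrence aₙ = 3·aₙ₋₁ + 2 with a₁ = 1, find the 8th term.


Computing step by step:
a_1 = 1
a_2 = 5
a_3 = 17
a_4 = 53
a_5 = 161
a_6 = 485
a_7 = 1457
a_8 = 4373


a_8 = 4373


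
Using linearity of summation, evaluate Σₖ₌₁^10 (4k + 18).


Σ(4k+18) = 4·Σk + 18·n
= 4·55 + 18·10
= 220 + 180 = 400

Σ = 400


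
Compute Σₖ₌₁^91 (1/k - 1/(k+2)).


Telescoping with gap 2: two head and two tail terms survive.
= (1 + 1/2) - (1/92 + 1/93)
= 3/2 - 1/92 - 1/93 = 12649/8556

Sum = 12649/8556


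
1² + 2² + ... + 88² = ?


n = 88
n(n+1)(2n+1)/6 = 88×89×177/6
= 1386264/6 = 231044

Σk² = 231044


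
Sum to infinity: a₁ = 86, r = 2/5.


S∞ = a₁/(1-r) = 86/(1 - 2/5)
= 86/(3/5)
= 430/3

S∞ = 430/3


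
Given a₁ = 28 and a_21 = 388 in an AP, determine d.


d = (aₙ - a₁)/(n-1)
= (388 - 28)/(21-1)
= 360/20 = 18

d = 18


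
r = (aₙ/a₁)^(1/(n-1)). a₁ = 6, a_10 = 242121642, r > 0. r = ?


r^(n-1) = aₙ/a₁
r^9 = 242121642/6 = 40353607
r = 40353607^(1/9)
= 7

r = 7


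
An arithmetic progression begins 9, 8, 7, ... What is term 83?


aₙ = a₁ + (n-1)d
= 9 + (83-1)×-1
= 9 - 82
= -73

a_83 = -73


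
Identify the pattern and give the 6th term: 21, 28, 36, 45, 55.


Pattern: triangular numbers: n(n+1)/2
Terms: 21, 28, 36, 45, 55
Next term = 66

Next term = 66


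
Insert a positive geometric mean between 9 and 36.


GM = √(9×36) = √324 = 18

GM = 18


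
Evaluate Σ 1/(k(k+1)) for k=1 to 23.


1/(k(k+1)) = 1/k - 1/(k+1) (partial fractions)
Telescoping: Σ = 1 - 1/24 = 23/24

Sum = 23/24


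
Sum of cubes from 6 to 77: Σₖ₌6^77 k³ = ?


Σₖ₌6^77 k³ = [77·78/2]² − [5·6/2]²
= 9018009 − 225 = 9017784

Σk³ = 9017784


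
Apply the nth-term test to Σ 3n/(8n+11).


lim(n→∞) 3n/(8n+11) = 3/8 = 3/8  (divide numerator and denominator by n)
lim aₙ = 3/8 ≠ 0 → series DIVERGES

Diverges (lim aₙ = 3/8 ≠ 0)


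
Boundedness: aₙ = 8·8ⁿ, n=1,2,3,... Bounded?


aₙ = 8·8ⁿ → as n→∞, aₙ→∞ (since base 8 > 1)
No finite upper bound exists
The sequence is UNBOUNDED

Unbounded (aₙ → ∞ as n → ∞)


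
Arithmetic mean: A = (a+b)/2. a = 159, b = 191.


AM = (159 + 191)/2 = 350/2 = 175

AM = 175


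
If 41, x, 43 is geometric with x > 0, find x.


GM = √(41×43) = √1763 = 41.9881

GM = 41.9881


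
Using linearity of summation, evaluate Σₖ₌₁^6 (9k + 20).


Σ(9k+20) = 9·Σk + 20·n
= 9·21 + 20·6
= 189 + 120 = 309

Σ = 309


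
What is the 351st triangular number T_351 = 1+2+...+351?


n(n+1)/2 = 351×352/2 = 123552/2 = 61776

Σk = 61776


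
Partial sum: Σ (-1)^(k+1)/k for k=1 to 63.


S = 1 - 1/2 + 1/3 - 1/4 + 1/5 - 1/6 + 1/7 - 1/8 ± ...
= 0.701
(Full series converges to +ln(2) ≈ +0.6931)

S_63 = 0.701


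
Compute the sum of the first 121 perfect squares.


n = 121
n(n+1)(2n+1)/6 = 121×122×243/6
= 3587166/6 = 597861

Σk² = 597861


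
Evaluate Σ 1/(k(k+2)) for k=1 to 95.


1/(k(k+2)) = (1/2)·(1/k - 1/(k+2)) (partial fractions)
Telescoping: Σ = (1/2)·(1 + 1/2 - 1/96 - 1/97) = 13775/18624

Sum = 13775/18624


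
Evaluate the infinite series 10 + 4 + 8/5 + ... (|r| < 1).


S∞ = a₁/(1-r) = 10/(1 - 2/5)
= 10/(3/5)
= 50/3

S∞ = 50/3


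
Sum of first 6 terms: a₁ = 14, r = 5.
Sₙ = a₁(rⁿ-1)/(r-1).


Sₙ = 14×(5^6 - 1)/(5 - 1)
= 14×(15625 - 1)/4
= 14×15624/4
= 54684

S_6 = 54684


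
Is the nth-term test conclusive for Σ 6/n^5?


lim(n→∞) 6/n^5 = 0
lim aₙ = 0 → nth-term test is INCONCLUSIVE
(Need other tests; this is actually a convergent p-series with p=5 > 1)

Inconclusive (lim aₙ = 0; need another test)


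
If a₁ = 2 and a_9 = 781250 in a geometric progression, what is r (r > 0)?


r^(n-1) = aₙ/a₁
r^8 = 781250/2 = 390625
r = 390625^(1/8)
= ±5; taking r > 0 gives r = 5

r = 5


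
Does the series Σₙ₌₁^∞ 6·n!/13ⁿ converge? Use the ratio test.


aₙ = 6·n!/13^n
a_{n+1}/aₙ = (n+1)!/13^(n+1) × 13^n/n!  (constant 6 cancels)
= (n+1)/13
L = lim(n→∞) (n+1)/13 = ∞
L > 1 → series DIVERGES

Diverges (ratio test: L = ∞ > 1)


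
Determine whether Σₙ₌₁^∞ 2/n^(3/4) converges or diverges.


p-series test: Σ c/n^p converges if p > 1, diverges if p ≤ 1 (constant c > 0 doesn't affect convergence).
p = 3/4
3/4 ≤ 1 → DIVERGES

Diverges (p = 3/4 ≤ 1)


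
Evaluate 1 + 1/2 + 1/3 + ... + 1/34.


H_34 = 1/1 + 1/2 + 1/3 + ... + 1/34
= 54062195834749/13127595717600
≈ 4.1182

H_34 = 54062195834749/13127595717600 ≈ 4.1182


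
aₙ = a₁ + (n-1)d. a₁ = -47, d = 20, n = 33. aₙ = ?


aₙ = a₁ + (n-1)d
= -47 + (33-1)×20
= -47 + 640
= 593

a_33 = 593


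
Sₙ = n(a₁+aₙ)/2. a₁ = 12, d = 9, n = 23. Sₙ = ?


aₙ = 12 + (23-1)×9 = 210
Sₙ = n(a₁+aₙ)/2 = 23×(12+210)/2
= 23×222/2 = 2553

S_23 = 2553


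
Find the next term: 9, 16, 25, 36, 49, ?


Pattern: perfect squares: n²
Terms: 9, 16, 25, 36, 49
Next term = 64

Next term = 64


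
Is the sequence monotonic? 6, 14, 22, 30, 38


Differences: 8, 8, 8, 8
All differences > 0 → strictly INCREASING

Monotonically increasing


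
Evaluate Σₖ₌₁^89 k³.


n(n+1)/2 = 89×90/2 = 4005
Σk³ = 4005² = 16040025

Σk³ = 16040025


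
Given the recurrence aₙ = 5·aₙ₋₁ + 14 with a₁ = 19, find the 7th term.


Computing step by step:
a_1 = 19
a_2 = 109
a_3 = 559
a_4 = 2809
a_5 = 14059
a_6 = 70309
a_7 = 351559


a_7 = 351559


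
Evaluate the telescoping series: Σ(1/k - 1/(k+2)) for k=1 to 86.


Telescoping with gap 2: two head and two tail terms survive.
= (1 + 1/2) - (1/87 + 1/88)
= 3/2 - 1/87 - 1/88 = 11309/7656

Sum = 11309/7656


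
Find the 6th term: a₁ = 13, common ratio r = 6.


aₙ = a₁·r^(n-1)
= 13×6^5
= 13×7776
= 101088

a_6 = 101088


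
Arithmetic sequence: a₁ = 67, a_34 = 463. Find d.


d = (aₙ - a₁)/(n-1)
= (463 - 67)/(34-1)
= 396/33 = 12

d = 12


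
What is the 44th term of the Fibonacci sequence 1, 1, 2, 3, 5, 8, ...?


Fibonacci sequence: 1, 1, 2, 3, 5, 8, 13, 21, 34, 55, 89, ...
F(44) = 701408733

F(44) = 701408733


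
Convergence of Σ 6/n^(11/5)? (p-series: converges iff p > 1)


p-series test: Σ c/n^p converges if p > 1, diverges if p ≤ 1 (constant c > 0 doesn't affect convergence).
p = 11/5
11/5 > 1 → CONVERGES

Converges (p = 11/5 > 1)


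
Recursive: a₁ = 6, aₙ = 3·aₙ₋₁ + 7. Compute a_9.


Computing step by step:
a_1 = 6
a_2 = 25
a_3 = 82
a_4 = 253
a_5 = 766
a_6 = 2305
a_7 = 6922
a_8 = 20773
a_9 = 62326


a_9 = 62326


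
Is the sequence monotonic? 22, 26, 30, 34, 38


Differences: 4, 4, 4, 4
All differences > 0 → strictly INCREASING

Monotonically increasing


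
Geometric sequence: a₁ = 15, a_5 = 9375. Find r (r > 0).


r^(n-1) = aₙ/a₁
r^4 = 9375/15 = 625
r = 625^(1/4)
= ±5; taking r > 0 gives r = 5

r = 5


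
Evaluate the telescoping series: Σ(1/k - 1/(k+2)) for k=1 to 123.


Telescoping with gap 2: two head and two tail terms survive.
= (1 + 1/2) - (1/124 + 1/125)
= 3/2 - 1/124 - 1/125 = 23001/15500

Sum = 23001/15500


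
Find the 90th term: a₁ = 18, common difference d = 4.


aₙ = a₁ + (n-1)d
= 18 + (90-1)×4
= 18 + 356
= 374

a_90 = 374


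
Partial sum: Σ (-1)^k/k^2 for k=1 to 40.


S = -1 + 1/4 - 1/9 + 1/16 - 1/25 + 1/36 - 1/49 + 1/64 ± ...
= -0.8222
(Full series converges to -π²/12 ≈ -0.8225)

S_40 = -0.8222


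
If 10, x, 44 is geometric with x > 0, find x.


GM = √(10×44) = √440 = 20.9762

GM = 20.9762


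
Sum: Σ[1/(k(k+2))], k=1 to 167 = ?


1/(k(k+2)) = (1/2)·(1/k - 1/(k+2)) (partial fractions)
Telescoping: Σ = (1/2)·(1 + 1/2 - 1/168 - 1/169) = 42251/56784

Sum = 42251/56784


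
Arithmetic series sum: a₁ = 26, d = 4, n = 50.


aₙ = 26 + (50-1)×4 = 222
Sₙ = n(a₁+aₙ)/2 = 50×(26+222)/2
= 50×248/2 = 6200

S_50 = 6200


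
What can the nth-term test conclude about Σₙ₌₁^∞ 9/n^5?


lim(n→∞) 9/n^5 = 0
lim aₙ = 0 → nth-term test is INCONCLUSIVE
(Need other tests; this is actually a convergent p-series with p=5 > 1)

Inconclusive (lim aₙ = 0; need another test)


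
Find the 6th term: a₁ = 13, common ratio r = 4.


aₙ = a₁·r^(n-1)
= 13×4^5
= 13×1024
= 13312

a_6 = 13312


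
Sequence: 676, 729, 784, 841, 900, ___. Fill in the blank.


Pattern: perfect squares: n²
Terms: 676, 729, 784, 841, 900
Next term = 961

Next term = 961


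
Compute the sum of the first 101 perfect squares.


n = 101
n(n+1)(2n+1)/6 = 101×102×203/6
= 2091306/6 = 348551

Σk² = 348551


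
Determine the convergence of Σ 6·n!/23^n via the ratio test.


aₙ = 6·n!/23^n
a_{n+1}/aₙ = (n+1)!/23^(n+1) × 23^n/n!  (constant 6 cancels)
= (n+1)/23
L = lim(n→∞) (n+1)/23 = ∞
L > 1 → series DIVERGES

Diverges (ratio test: L = ∞ > 1)


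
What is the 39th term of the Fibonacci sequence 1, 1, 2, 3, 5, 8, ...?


Fibonacci sequence: 1, 1, 2, 3, 5, 8, 13, 21, 34, 55, 89, ...
F(39) = 63245986

F(39) = 63245986


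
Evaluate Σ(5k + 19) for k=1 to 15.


Σ(5k+19) = 5·Σk + 19·n
= 5·120 + 19·15
= 600 + 285 = 885

Σ = 885


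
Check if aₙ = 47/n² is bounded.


a₁ = 47, a₂ = 47/4, a₃ = 47/9, ...
0 < aₙ ≤ 47 for all n ≥ 1
The sequence IS bounded

Bounded (0 < aₙ ≤ 47)


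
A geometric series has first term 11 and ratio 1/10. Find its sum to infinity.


S∞ = a₁/(1-r) = 11/(1 - 1/10)
= 11/(9/10)
= 110/9

S∞ = 110/9


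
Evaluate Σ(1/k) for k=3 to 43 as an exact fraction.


Σₖ₌3^43 1/k = 1/3 + 1/4 + 1/5 + ... + 1/43
= 348646925444470217/122332313750680800
≈ 2.85

Sum = 348646925444470217/122332313750680800 ≈ 2.85


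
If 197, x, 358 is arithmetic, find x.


AM = (197 + 358)/2 = 555/2 = 277.5

AM = 277.5


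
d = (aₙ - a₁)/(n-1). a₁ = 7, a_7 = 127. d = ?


d = (aₙ - a₁)/(n-1)
= (127 - 7)/(7-1)
= 120/6 = 20

d = 20


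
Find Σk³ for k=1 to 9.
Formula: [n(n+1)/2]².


n(n+1)/2 = 9×10/2 = 45
Σk³ = 45² = 2025

Σk³ = 2025


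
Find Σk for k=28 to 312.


Σₖ₌28^312 k = Σₖ₌₁^312 k − Σₖ₌₁^27 k
= 312·313/2 − 27·28/2
= 48828 − 378 = 48450

Σk = 48450


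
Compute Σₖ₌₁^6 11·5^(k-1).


Sₙ = 11×(5^6 - 1)/(5 - 1)
= 11×(15625 - 1)/4
= 11×15624/4
= 42966

S_6 = 42966


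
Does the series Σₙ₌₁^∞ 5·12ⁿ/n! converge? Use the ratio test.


aₙ = 5·12^n/n!
a_{n+1}/aₙ = 12^(n+1)/(n+1)! × n!/12^n  (constant 5 cancels)
= 12/(n+1)
L = lim(n→∞) 12/(n+1) = 0
L < 1 → series CONVERGES

Converges (ratio test: L = 0 < 1)


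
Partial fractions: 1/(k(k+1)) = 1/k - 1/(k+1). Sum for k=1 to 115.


1/(k(k+1)) = 1/k - 1/(k+1) (partial fractions)
Telescoping: Σ = 1 - 1/116 = 115/116

Sum = 115/116


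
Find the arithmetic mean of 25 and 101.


AM = (25 + 101)/2 = 126/2 = 63

AM = 63


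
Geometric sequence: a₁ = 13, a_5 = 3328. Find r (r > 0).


r^(n-1) = aₙ/a₁
r^4 = 3328/13 = 256
r = 256^(1/4)
= ±4; taking r > 0 gives r = 4

r = 4
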